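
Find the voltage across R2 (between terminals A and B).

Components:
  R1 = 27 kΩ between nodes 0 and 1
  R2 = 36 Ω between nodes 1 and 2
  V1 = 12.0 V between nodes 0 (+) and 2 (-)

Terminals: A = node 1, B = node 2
R1 and R2 are in series across V1 (node 0 → node 1 → node 2), and the output A–B is taken across R2, so this is a voltage divider.
Series current: I = V1/(R1 + R2) = 12/(27000 + 36) = 12/27040 = 0.0004439 A
V_R2 = I × R2 = V1 × R2/(R1 + R2) = 12 × 36/27040 = 0.01598 V

Final answer: 0.01598 V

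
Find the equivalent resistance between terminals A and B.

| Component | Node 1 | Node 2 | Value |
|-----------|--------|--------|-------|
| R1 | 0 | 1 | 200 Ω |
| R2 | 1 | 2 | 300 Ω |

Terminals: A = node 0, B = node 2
Reduce the network between node 0 (A) and node 2 (B) by series/parallel combination:
  Rs1 = R1 + R2 (series, joined only at node 1) = 200 + 300 = 500 Ω
R_eq = 500 Ω

Final answer: 500 Ω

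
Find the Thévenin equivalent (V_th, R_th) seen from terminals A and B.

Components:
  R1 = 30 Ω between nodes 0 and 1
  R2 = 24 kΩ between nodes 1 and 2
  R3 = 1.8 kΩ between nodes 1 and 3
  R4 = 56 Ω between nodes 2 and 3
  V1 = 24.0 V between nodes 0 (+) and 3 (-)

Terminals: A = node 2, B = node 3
Step 1 — V_th is the open-circuit voltage V_A - V_B (nothing connected across the terminals).
Nodal analysis, taking node 3 as the 0 V reference.
Source V1 fixes V_0 = 24 V.
KCL at each unknown node (sum of currents leaving = 0; resistances in Ω):
  Node 1: (V_1 - 24)/30 + (V_1 - V_2)/24000 + (V_1 - 0)/1800 = 0
  Node 2: (V_2 - V_1)/24000 + (V_2 - 0)/56 = 0
Collecting terms (coefficients in siemens):
  0.03393·V_1 - 0.00004167·V_2 = 0.8
  0.0179·V_2 - 0.00004167·V_1 = 0
Determinant D = (0.03393)(0.0179) - (-0.00004167)(-0.00004167) = 0.0006073
V_1 = [(0.8)(0.0179) - (-0.00004167)(0)]/D = 23.58 V
V_2 = [(0.03393)(0) - (0.8)(-0.00004167)]/D = 0.05489 V
V_th = V_2 - V_3 = 0.05489 - 0 = 0.05489 V
Step 2 — R_th: zero the source — replace V1 by a short circuit (node 3 merges into node 0) — and find the resistance seen between A (node 2) and B (node 0).
Reduce the network between node 2 (A) and node 0 (B) by series/parallel combination:
  Rp1 = R1 ‖ R3 (parallel, both between nodes 0 and 1) = 1/(1/30 + 1/1800) = 29.51 Ω
  Rs1 = R2 + Rp1 (series, joined only at node 1) = 24000 + 29.51 = 24030 Ω
  Rp2 = R4 ‖ Rs1 (parallel, both between nodes 0 and 2) = 1/(1/56 + 1/24030) = 55.87 Ω
R_th = 55.87 Ω

Final answer: V_th = 0.05489 V, R_th = 55.87 Ω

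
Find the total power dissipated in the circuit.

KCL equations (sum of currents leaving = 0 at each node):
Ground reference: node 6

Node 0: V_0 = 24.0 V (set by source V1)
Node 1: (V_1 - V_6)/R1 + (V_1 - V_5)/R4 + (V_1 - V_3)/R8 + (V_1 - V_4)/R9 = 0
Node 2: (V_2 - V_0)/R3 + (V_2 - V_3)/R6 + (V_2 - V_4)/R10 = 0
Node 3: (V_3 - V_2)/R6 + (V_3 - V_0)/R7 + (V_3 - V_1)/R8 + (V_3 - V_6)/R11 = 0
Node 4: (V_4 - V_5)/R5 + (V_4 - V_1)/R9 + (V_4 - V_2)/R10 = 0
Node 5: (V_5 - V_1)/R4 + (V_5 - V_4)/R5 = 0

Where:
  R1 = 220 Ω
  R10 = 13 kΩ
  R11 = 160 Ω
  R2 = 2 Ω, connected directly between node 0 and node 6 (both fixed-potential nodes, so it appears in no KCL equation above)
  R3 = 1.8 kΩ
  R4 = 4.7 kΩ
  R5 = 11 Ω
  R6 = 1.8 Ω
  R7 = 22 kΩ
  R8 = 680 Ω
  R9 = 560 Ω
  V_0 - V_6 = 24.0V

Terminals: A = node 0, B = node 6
Nodal analysis, taking node 6 as the 0 V reference.
Source V1 fixes V_0 = 24 V.
KCL at each unknown node (sum of currents leaving = 0; resistances in Ω):
  Node 1: (V_1 - 0)/220 + (V_1 - V_5)/4700 + (V_1 - V_3)/680 + (V_1 - V_4)/560 = 0
  Node 2: (V_2 - 24)/1800 + (V_2 - V_3)/1.8 + (V_2 - V_4)/13000 = 0
  Node 3: (V_3 - V_2)/1.8 + (V_3 - 24)/22000 + (V_3 - V_1)/680 + (V_3 - 0)/160 = 0
  Node 4: (V_4 - V_5)/11 + (V_4 - V_1)/560 + (V_4 - V_2)/13000 = 0
  Node 5: (V_5 - V_1)/4700 + (V_5 - V_4)/11 = 0
Collecting terms (coefficients in siemens):
  0.008015·V_1 - 0.001471·V_3 - 0.001786·V_4 - 0.0002128·V_5 = 0
  0.5562·V_2 - 0.5556·V_3 - 0.00007692·V_4 = 0.01333
  0.5633·V_3 - 0.001471·V_1 - 0.5556·V_2 = 0.001091
  0.09277·V_4 - 0.001786·V_1 - 0.00007692·V_2 - 0.09091·V_5 = 0
  0.09112·V_5 - 0.0002128·V_1 - 0.09091·V_4 = 0
Solving these 5 simultaneous equations (Gaussian elimination) gives:
  V_1 = 0.4569 V, V_2 = 1.822 V, V_3 = 1.8 V, V_4 = 0.5076 V
  V_5 = 0.5074 V
Power in each resistor, P = (ΔV)²/R:
  P_R1 = (0.4569 - 0)²/220 = 0.000949 W
  P_R2 = (24 - 0)²/2 = 288 W
  P_R3 = (24 - 1.822)²/1800 = 0.2732 W
  P_R4 = (0.4569 - 0.5074)²/4700 = 0.0000005427 W
  P_R5 = (0.5076 - 0.5074)²/11 = 0.00000000127 W
  P_R6 = (1.822 - 1.8)²/1.8 = 0.0002688 W
  P_R7 = (24 - 1.8)²/22000 = 0.0224 W
  P_R8 = (0.4569 - 1.8)²/680 = 0.002655 W
  P_R9 = (0.4569 - 0.5076)²/560 = 0.000004577 W
  P_R10 = (1.822 - 0.5076)²/13000 = 0.000133 W
  P_R11 = (1.8 - 0)²/160 = 0.02026 W
P_total = P_R1 + P_R2 + P_R3 + P_R4 + P_R5 + P_R6 + P_R7 + P_R8 + P_R9 + P_R10 + P_R11 = 288.3 W

Final answer: 288.3 W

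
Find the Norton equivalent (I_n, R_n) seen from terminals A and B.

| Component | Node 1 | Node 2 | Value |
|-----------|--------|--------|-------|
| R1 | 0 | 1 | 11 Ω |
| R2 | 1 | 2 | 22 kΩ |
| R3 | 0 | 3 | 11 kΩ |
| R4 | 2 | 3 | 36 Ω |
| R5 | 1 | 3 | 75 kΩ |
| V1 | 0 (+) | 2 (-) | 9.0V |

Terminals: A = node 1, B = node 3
Find the Thévenin equivalent first; then I_n = V_th/R_th and R_n = R_th.
Step 1 — V_th is the open-circuit voltage V_A - V_B (nothing connected across the terminals).
Nodal analysis, taking node 2 as the 0 V reference.
Source V1 fixes V_0 = 9 V.
KCL at each unknown node (sum of currents leaving = 0; resistances in Ω):
  Node 1: (V_1 - 9)/11 + (V_1 - 0)/22000 + (V_1 - V_3)/75000 = 0
  Node 3: (V_3 - 9)/11000 + (V_3 - 0)/36 + (V_3 - V_1)/75000 = 0
Collecting terms (coefficients in siemens):
  0.09097·V_1 - 0.00001333·V_3 = 0.8182
  0.02788·V_3 - 0.00001333·V_1 = 0.0008182
Determinant D = (0.09097)(0.02788) - (-0.00001333)(-0.00001333) = 0.002536
V_1 = [(0.8182)(0.02788) - (-0.00001333)(0.0008182)]/D = 8.994 V
V_3 = [(0.09097)(0.0008182) - (0.8182)(-0.00001333)]/D = 0.03365 V
V_th = V_1 - V_3 = 8.994 - 0.03365 = 8.961 V
Step 2 — R_th: zero the source — replace V1 by a short circuit (node 2 merges into node 0) — and find the resistance seen between A (node 1) and B (node 3).
Reduce the network between node 1 (A) and node 3 (B) by series/parallel combination:
  Rp1 = R1 ‖ R2 (parallel, both between nodes 0 and 1) = 1/(1/11 + 1/22000) = 10.99 Ω
  Rp2 = R3 ‖ R4 (parallel, both between nodes 0 and 3) = 1/(1/11000 + 1/36) = 35.88 Ω
  Rs1 = Rp1 + Rp2 (series, joined only at node 0) = 10.99 + 35.88 = 46.88 Ω
  Rp3 = R5 ‖ Rs1 (parallel, both between nodes 1 and 3) = 1/(1/75000 + 1/46.88) = 46.85 Ω
R_th = 46.85 Ω
I_n = V_th/R_th = 8.961/46.85 = 0.1913 A, and R_n = R_th = 46.85 Ω

Final answer: I_n = 0.1913 A, R_n = 46.85 Ω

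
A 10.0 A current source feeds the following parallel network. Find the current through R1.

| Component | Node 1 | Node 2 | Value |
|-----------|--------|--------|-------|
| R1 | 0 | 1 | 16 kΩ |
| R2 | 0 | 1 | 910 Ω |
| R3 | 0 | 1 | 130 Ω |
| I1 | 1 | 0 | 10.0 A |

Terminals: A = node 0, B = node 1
All resistors sit directly between nodes 0 and 1, so they are in parallel and share one voltage V; the full source current 10 A splits among them.
1/R_par = 1/16000 + 1/910 + 1/130 = 0.008854 S  =>  R_par = 112.9 Ω
V = I × R_par = 10 × 112.9 = 1129 V
I_R1 = V/R1 = 1129/16000 = 0.07059 A

Final answer: 0.07059 A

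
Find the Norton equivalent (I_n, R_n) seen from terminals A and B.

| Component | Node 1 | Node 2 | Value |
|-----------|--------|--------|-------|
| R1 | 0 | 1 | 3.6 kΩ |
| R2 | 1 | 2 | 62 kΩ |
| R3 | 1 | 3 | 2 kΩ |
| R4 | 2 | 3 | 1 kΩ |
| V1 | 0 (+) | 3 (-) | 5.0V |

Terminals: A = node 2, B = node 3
Find the Thévenin equivalent first; then I_n = V_th/R_th and R_n = R_th.
Step 1 — V_th is the open-circuit voltage V_A - V_B (nothing connected across the terminals).
Nodal analysis, taking node 3 as the 0 V reference.
Source V1 fixes V_0 = 5 V.
KCL at each unknown node (sum of currents leaving = 0; resistances in Ω):
  Node 1: (V_1 - 5)/3600 + (V_1 - V_2)/62000 + (V_1 - 0)/2000 = 0
  Node 2: (V_2 - V_1)/62000 + (V_2 - 0)/1000 = 0
Collecting terms (coefficients in siemens):
  0.0007939·V_1 - 0.00001613·V_2 = 0.001389
  0.001016·V_2 - 0.00001613·V_1 = 0
Determinant D = (0.0007939)(0.001016) - (-0.00001613)(-0.00001613) = 0.0000008065
V_1 = [(0.001389)(0.001016) - (-0.00001613)(0)]/D = 1.75 V
V_2 = [(0.0007939)(0) - (0.001389)(-0.00001613)]/D = 0.02778 V
V_th = V_2 - V_3 = 0.02778 - 0 = 0.02778 V
Step 2 — R_th: zero the source — replace V1 by a short circuit (node 3 merges into node 0) — and find the resistance seen between A (node 2) and B (node 0).
Reduce the network between node 2 (A) and node 0 (B) by series/parallel combination:
  Rp1 = R1 ‖ R3 (parallel, both between nodes 0 and 1) = 1/(1/3600 + 1/2000) = 1286 Ω
  Rs1 = R2 + Rp1 (series, joined only at node 1) = 62000 + 1286 = 63290 Ω
  Rp2 = R4 ‖ Rs1 (parallel, both between nodes 0 and 2) = 1/(1/1000 + 1/63290) = 984.4 Ω
R_th = 984.4 Ω
I_n = V_th/R_th = 0.02778/984.4 = 0.00002822 A, and R_n = R_th = 984.4 Ω

Final answer: I_n = 2.822e-05 A, R_n = 984.4 Ω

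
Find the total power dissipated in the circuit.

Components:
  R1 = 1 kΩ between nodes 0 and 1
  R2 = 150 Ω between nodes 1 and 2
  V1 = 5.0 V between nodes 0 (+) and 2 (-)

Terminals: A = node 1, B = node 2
Nodal analysis, taking node 2 as the 0 V reference.
Source V1 fixes V_0 = 5 V.
KCL at each unknown node (sum of currents leaving = 0; resistances in Ω):
  Node 1: (V_1 - 5)/1000 + (V_1 - 0)/150 = 0
Collecting terms: 0.007667 × V_1 = 0.005  =>  V_1 = 0.6522 V
Power in each resistor, P = (ΔV)²/R:
  P_R1 = (5 - 0.6522)²/1000 = 0.0189 W
  P_R2 = (0.6522 - 0)²/150 = 0.002836 W
P_total = P_R1 + P_R2 = 0.02174 W

Final answer: 0.02174 W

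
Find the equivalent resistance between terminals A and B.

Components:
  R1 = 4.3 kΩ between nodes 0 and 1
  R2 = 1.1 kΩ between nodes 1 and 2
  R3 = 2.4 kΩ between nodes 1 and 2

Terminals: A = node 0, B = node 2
Reduce the network between node 0 (A) and node 2 (B) by series/parallel combination:
  Rp1 = R2 ‖ R3 (parallel, both between nodes 1 and 2) = 1/(1/1100 + 1/2400) = 754.3 Ω
  Rs1 = R1 + Rp1 (series, joined only at node 1) = 4300 + 754.3 = 5054 Ω
R_eq = 5.054 kΩ

Final answer: 5.054 kΩ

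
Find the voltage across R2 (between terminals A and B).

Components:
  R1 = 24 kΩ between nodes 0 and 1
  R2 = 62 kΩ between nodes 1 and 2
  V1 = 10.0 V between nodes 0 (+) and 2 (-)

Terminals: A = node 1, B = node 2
R1 and R2 are in series across V1 (node 0 → node 1 → node 2), and the output A–B is taken across R2, so this is a voltage divider.
Series current: I = V1/(R1 + R2) = 10/(24000 + 62000) = 10/86000 = 0.0001163 A
V_R2 = I × R2 = V1 × R2/(R1 + R2) = 10 × 62000/86000 = 7.209 V

Final answer: 7.209 V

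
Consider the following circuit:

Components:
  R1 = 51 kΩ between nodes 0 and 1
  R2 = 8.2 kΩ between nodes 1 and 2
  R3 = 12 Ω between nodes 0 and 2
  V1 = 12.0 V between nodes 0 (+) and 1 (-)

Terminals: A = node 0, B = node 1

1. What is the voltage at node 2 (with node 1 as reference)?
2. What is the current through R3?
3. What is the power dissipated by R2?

Nodal analysis, taking node 1 as the 0 V reference.
Source V1 fixes V_0 = 12 V.
KCL at each unknown node (sum of currents leaving = 0; resistances in Ω):
  Node 2: (V_2 - 0)/8200 + (V_2 - 12)/12 = 0
Collecting terms: 0.08346 × V_2 = 1  =>  V_2 = 11.98 V
Part 1:
  Read off the nodal solution: V_2 = 11.98 V
Part 2:
  I_R3 = (V_0 - V_2)/R3 = (12 - 11.98)/12 = 0.001461 A
  Magnitude: I_R3 = 0.001461 A
Part 3:
  I_R2 = (V_1 - V_2)/R2 = (0 - 11.98)/8200 = -0.001461 A
  P_R2 = I_R2² × R2 = (-0.001461)² × 8200 = 0.01751 W

Final answers:
1. V_2 = 11.98 V
2. I_R3 = 0.001461 A
3. P_R2 = 0.01751 W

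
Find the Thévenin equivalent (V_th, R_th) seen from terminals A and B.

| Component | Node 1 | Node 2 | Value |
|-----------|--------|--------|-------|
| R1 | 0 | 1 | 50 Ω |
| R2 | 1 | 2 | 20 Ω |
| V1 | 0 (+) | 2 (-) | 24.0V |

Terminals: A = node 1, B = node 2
Step 1 — V_th is the open-circuit voltage V_A - V_B (nothing connected across the terminals).
Nodal analysis, taking node 2 as the 0 V reference.
Source V1 fixes V_0 = 24 V.
KCL at each unknown node (sum of currents leaving = 0; resistances in Ω):
  Node 1: (V_1 - 24)/50 + (V_1 - 0)/20 = 0
Collecting terms: 0.07 × V_1 = 0.48  =>  V_1 = 6.857 V
V_th = V_1 - V_2 = 6.857 - 0 = 6.857 V
Step 2 — R_th: zero the source — replace V1 by a short circuit (node 2 merges into node 0) — and find the resistance seen between A (node 1) and B (node 0).
Reduce the network between node 1 (A) and node 0 (B) by series/parallel combination:
  Rp1 = R1 ‖ R2 (parallel, both between nodes 0 and 1) = 1/(1/50 + 1/20) = 14.29 Ω
R_th = 14.29 Ω

Final answer: V_th = 6.857 V, R_th = 14.29 Ω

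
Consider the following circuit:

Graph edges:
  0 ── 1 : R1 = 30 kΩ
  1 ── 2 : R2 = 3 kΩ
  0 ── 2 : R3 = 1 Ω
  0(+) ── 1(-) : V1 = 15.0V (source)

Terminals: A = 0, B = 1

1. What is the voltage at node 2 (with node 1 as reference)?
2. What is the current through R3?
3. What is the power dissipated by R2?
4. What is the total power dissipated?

Nodal analysis, taking node 1 as the 0 V reference.
Source V1 fixes V_0 = 15 V.
KCL at each unknown node (sum of currents leaving = 0; resistances in Ω):
  Node 2: (V_2 - 0)/3000 + (V_2 - 15)/1 = 0
Collecting terms: 1 × V_2 = 15  =>  V_2 = 15 V
Part 1:
  Read off the nodal solution: V_2 = 15 V
Part 2:
  I_R3 = (V_0 - V_2)/R3 = (15 - 15)/1 = 0.004998 A
  Magnitude: I_R3 = 0.004998 A
Part 3:
  I_R2 = (V_1 - V_2)/R2 = (0 - 15)/3000 = -0.004998 A
  P_R2 = I_R2² × R2 = (-0.004998)² × 3000 = 0.07495 W
Part 4:
  Power in each resistor, P = (ΔV)²/R:
    P_R1 = (15 - 0)²/30000 = 0.0075 W
    P_R2 = (0 - 15)²/3000 = 0.07495 W
    P_R3 = (15 - 15)²/1 = 0.00002498 W
  P_total = P_R1 + P_R2 + P_R3 = 0.08248 W

Final answers:
1. V_2 = 15 V
2. I_R3 = 0.004998 A
3. P_R2 = 0.07495 W
4. P_total = 0.08248 W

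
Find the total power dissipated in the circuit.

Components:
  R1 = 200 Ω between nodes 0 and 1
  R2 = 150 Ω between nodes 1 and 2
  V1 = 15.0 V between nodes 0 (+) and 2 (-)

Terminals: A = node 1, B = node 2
Nodal analysis, taking node 2 as the 0 V reference.
Source V1 fixes V_0 = 15 V.
KCL at each unknown node (sum of currents leaving = 0; resistances in Ω):
  Node 1: (V_1 - 15)/200 + (V_1 - 0)/150 = 0
Collecting terms: 0.01167 × V_1 = 0.075  =>  V_1 = 6.429 V
Power in each resistor, P = (ΔV)²/R:
  P_R1 = (15 - 6.429)²/200 = 0.3673 W
  P_R2 = (6.429 - 0)²/150 = 0.2755 W
P_total = P_R1 + P_R2 = 0.6429 W

Final answer: 0.6429 W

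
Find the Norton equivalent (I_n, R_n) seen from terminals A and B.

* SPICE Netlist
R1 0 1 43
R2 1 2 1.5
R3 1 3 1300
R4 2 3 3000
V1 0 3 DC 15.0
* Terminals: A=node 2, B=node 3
Find the Thévenin equivalent first; then I_n = V_th/R_th and R_n = R_th.
Step 1 — V_th is the open-circuit voltage V_A - V_B (nothing connected across the terminals).
Nodal analysis, taking node 3 as the 0 V reference.
Source V1 fixes V_0 = 15 V.
KCL at each unknown node (sum of currents leaving = 0; resistances in Ω):
  Node 1: (V_1 - 15)/43 + (V_1 - V_2)/1.5 + (V_1 - 0)/1300 = 0
  Node 2: (V_2 - V_1)/1.5 + (V_2 - 0)/3000 = 0
Collecting terms (coefficients in siemens):
  0.6907·V_1 - 0.6667·V_2 = 0.3488
  0.667·V_2 - 0.6667·V_1 = 0
Determinant D = (0.6907)(0.667) - (-0.6667)(-0.6667) = 0.01625
V_1 = [(0.3488)(0.667) - (-0.6667)(0)]/D = 14.32 V
V_2 = [(0.6907)(0) - (0.3488)(-0.6667)]/D = 14.31 V
V_th = V_2 - V_3 = 14.31 - 0 = 14.31 V
Step 2 — R_th: zero the source — replace V1 by a short circuit (node 3 merges into node 0) — and find the resistance seen between A (node 2) and B (node 0).
Reduce the network between node 2 (A) and node 0 (B) by series/parallel combination:
  Rp1 = R1 ‖ R3 (parallel, both between nodes 0 and 1) = 1/(1/43 + 1/1300) = 41.62 Ω
  Rs1 = R2 + Rp1 (series, joined only at node 1) = 1.5 + 41.62 = 43.12 Ω
  Rp2 = R4 ‖ Rs1 (parallel, both between nodes 0 and 2) = 1/(1/3000 + 1/43.12) = 42.51 Ω
R_th = 42.51 Ω
I_n = V_th/R_th = 14.31/42.51 = 0.3367 A, and R_n = R_th = 42.51 Ω

Final answer: I_n = 0.3367 A, R_n = 42.51 Ω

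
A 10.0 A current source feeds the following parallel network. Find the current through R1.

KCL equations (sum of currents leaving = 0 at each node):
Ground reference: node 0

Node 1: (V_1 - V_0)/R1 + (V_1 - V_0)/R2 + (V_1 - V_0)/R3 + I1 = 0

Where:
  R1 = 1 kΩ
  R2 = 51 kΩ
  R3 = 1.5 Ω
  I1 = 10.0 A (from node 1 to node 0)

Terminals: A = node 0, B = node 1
All resistors sit directly between nodes 0 and 1, so they are in parallel and share one voltage V; the full source current 10 A splits among them.
1/R_par = 1/1000 + 1/51000 + 1/1.5 = 0.6677 S  =>  R_par = 1.498 Ω
V = I × R_par = 10 × 1.498 = 14.98 V
I_R1 = V/R1 = 14.98/1000 = 0.01498 A

Final answer: 0.01498 A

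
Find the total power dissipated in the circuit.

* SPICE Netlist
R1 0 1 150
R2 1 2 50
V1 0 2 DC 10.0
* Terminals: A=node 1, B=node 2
Nodal analysis, taking node 2 as the 0 V reference.
Source V1 fixes V_0 = 10 V.
KCL at each unknown node (sum of currents leaving = 0; resistances in Ω):
  Node 1: (V_1 - 10)/150 + (V_1 - 0)/50 = 0
Collecting terms: 0.02667 × V_1 = 0.06667  =>  V_1 = 2.5 V
Power in each resistor, P = (ΔV)²/R:
  P_R1 = (10 - 2.5)²/150 = 0.375 W
  P_R2 = (2.5 - 0)²/50 = 0.125 W
P_total = P_R1 + P_R2 = 0.5 W

Final answer: 0.5 W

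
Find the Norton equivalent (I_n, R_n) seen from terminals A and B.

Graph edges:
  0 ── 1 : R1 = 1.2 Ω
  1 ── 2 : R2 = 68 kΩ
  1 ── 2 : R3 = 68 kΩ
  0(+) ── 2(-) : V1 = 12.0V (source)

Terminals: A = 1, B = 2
Find the Thévenin equivalent first; then I_n = V_th/R_th and R_n = R_th.
Step 1 — V_th is the open-circuit voltage V_A - V_B (nothing connected across the terminals).
Nodal analysis, taking node 2 as the 0 V reference.
Source V1 fixes V_0 = 12 V.
KCL at each unknown node (sum of currents leaving = 0; resistances in Ω):
  Node 1: (V_1 - 12)/1.2 + (V_1 - 0)/68000 + (V_1 - 0)/68000 = 0
Collecting terms: 0.8334 × V_1 = 10  =>  V_1 = 12 V
V_th = V_1 - V_2 = 12 - 0 = 12 V
Step 2 — R_th: zero the source — replace V1 by a short circuit (node 2 merges into node 0) — and find the resistance seen between A (node 1) and B (node 0).
Reduce the network between node 1 (A) and node 0 (B) by series/parallel combination:
  Rp1 = R1 ‖ R2 ‖ R3 (parallel, all between nodes 0 and 1) = 1/(1/1.2 + 1/68000 + 1/68000) = 1.2 Ω
R_th = 1.2 Ω
I_n = V_th/R_th = 12/1.2 = 10 A, and R_n = R_th = 1.2 Ω

Final answer: I_n = 10 A, R_n = 1.2 Ω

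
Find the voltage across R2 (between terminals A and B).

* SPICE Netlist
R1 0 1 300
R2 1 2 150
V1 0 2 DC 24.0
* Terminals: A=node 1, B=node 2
R1 and R2 are in series across V1 (node 0 → node 1 → node 2), and the output A–B is taken across R2, so this is a voltage divider.
Series current: I = V1/(R1 + R2) = 24/(300 + 150) = 24/450 = 0.05333 A
V_R2 = I × R2 = V1 × R2/(R1 + R2) = 24 × 150/450 = 8 V

Final answer: 8 V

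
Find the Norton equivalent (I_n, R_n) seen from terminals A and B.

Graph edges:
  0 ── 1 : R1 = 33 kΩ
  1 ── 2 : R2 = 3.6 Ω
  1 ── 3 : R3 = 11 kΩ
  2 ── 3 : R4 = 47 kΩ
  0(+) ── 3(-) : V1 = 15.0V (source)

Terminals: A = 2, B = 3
Find the Thévenin equivalent first; then I_n = V_th/R_th and R_n = R_th.
Step 1 — V_th is the open-circuit voltage V_A - V_B (nothing connected across the terminals).
Nodal analysis, taking node 3 as the 0 V reference.
Source V1 fixes V_0 = 15 V.
KCL at each unknown node (sum of currents leaving = 0; resistances in Ω):
  Node 1: (V_1 - 15)/33000 + (V_1 - V_2)/3.6 + (V_1 - 0)/11000 = 0
  Node 2: (V_2 - V_1)/3.6 + (V_2 - 0)/47000 = 0
Collecting terms (coefficients in siemens):
  0.2779·V_1 - 0.2778·V_2 = 0.0004545
  0.2778·V_2 - 0.2778·V_1 = 0
Determinant D = (0.2779)(0.2778) - (-0.2778)(-0.2778) = 0.00003958
V_1 = [(0.0004545)(0.2778) - (-0.2778)(0)]/D = 3.19 V
V_2 = [(0.2779)(0) - (0.0004545)(-0.2778)]/D = 3.19 V
V_th = V_2 - V_3 = 3.19 - 0 = 3.19 V
Step 2 — R_th: zero the source — replace V1 by a short circuit (node 3 merges into node 0) — and find the resistance seen between A (node 2) and B (node 0).
Reduce the network between node 2 (A) and node 0 (B) by series/parallel combination:
  Rp1 = R1 ‖ R3 (parallel, both between nodes 0 and 1) = 1/(1/33000 + 1/11000) = 8250 Ω
  Rs1 = R2 + Rp1 (series, joined only at node 1) = 3.6 + 8250 = 8254 Ω
  Rp2 = R4 ‖ Rs1 (parallel, both between nodes 0 and 2) = 1/(1/47000 + 1/8254) = 7021 Ω
R_th = 7.021 kΩ
I_n = V_th/R_th = 3.19/7021 = 0.0004543 A, and R_n = R_th = 7.021 kΩ

Final answer: I_n = 0.0004543 A, R_n = 7.021 kΩ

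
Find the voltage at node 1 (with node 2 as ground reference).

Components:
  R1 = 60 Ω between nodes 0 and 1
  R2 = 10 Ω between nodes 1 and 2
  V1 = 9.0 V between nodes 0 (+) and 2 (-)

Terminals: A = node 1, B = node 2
Nodal analysis, taking node 2 as the 0 V reference.
Source V1 fixes V_0 = 9 V.
KCL at each unknown node (sum of currents leaving = 0; resistances in Ω):
  Node 1: (V_1 - 9)/60 + (V_1 - 0)/10 = 0
Collecting terms: 0.1167 × V_1 = 0.15  =>  V_1 = 1.286 V
The requested potential is V_1 = 1.286 V.

Final answer: V_1 = 1.286 V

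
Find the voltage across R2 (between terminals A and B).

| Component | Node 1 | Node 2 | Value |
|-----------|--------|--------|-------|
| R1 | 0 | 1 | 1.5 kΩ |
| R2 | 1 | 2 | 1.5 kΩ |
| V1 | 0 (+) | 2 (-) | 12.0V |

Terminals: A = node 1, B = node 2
R1 and R2 are in series across V1 (node 0 → node 1 → node 2), and the output A–B is taken across R2, so this is a voltage divider.
Series current: I = V1/(R1 + R2) = 12/(1500 + 1500) = 12/3000 = 0.004 A
V_R2 = I × R2 = V1 × R2/(R1 + R2) = 12 × 1500/3000 = 6 V

Final answer: 6 V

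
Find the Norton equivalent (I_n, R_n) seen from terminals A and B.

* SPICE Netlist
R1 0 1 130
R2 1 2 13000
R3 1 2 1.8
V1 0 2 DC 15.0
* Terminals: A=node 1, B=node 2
Find the Thévenin equivalent first; then I_n = V_th/R_th and R_n = R_th.
Step 1 — V_th is the open-circuit voltage V_A - V_B (nothing connected across the terminals).
Nodal analysis, taking node 2 as the 0 V reference.
Source V1 fixes V_0 = 15 V.
KCL at each unknown node (sum of currents leaving = 0; resistances in Ω):
  Node 1: (V_1 - 15)/130 + (V_1 - 0)/13000 + (V_1 - 0)/1.8 = 0
Collecting terms: 0.5633 × V_1 = 0.1154  =>  V_1 = 0.2048 V
V_th = V_1 - V_2 = 0.2048 - 0 = 0.2048 V
Step 2 — R_th: zero the source — replace V1 by a short circuit (node 2 merges into node 0) — and find the resistance seen between A (node 1) and B (node 0).
Reduce the network between node 1 (A) and node 0 (B) by series/parallel combination:
  Rp1 = R1 ‖ R2 ‖ R3 (parallel, all between nodes 0 and 1) = 1/(1/130 + 1/13000 + 1/1.8) = 1.775 Ω
R_th = 1.775 Ω
I_n = V_th/R_th = 0.2048/1.775 = 0.1154 A, and R_n = R_th = 1.775 Ω

Final answer: I_n = 0.1154 A, R_n = 1.775 Ω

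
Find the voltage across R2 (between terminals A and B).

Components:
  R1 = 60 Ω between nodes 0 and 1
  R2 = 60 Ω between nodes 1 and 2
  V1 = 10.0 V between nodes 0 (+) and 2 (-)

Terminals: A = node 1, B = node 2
R1 and R2 are in series across V1 (node 0 → node 1 → node 2), and the output A–B is taken across R2, so this is a voltage divider.
Series current: I = V1/(R1 + R2) = 10/(60 + 60) = 10/120 = 0.08333 A
V_R2 = I × R2 = V1 × R2/(R1 + R2) = 10 × 60/120 = 5 V

Final answer: 5 V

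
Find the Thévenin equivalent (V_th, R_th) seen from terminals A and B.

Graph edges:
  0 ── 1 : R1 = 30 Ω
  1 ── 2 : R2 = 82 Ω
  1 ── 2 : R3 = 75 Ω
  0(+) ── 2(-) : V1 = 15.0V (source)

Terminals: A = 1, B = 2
Step 1 — V_th is the open-circuit voltage V_A - V_B (nothing connected across the terminals).
Nodal analysis, taking node 2 as the 0 V reference.
Source V1 fixes V_0 = 15 V.
KCL at each unknown node (sum of currents leaving = 0; resistances in Ω):
  Node 1: (V_1 - 15)/30 + (V_1 - 0)/82 + (V_1 - 0)/75 = 0
Collecting terms: 0.05886 × V_1 = 0.5  =>  V_1 = 8.494 V
V_th = V_1 - V_2 = 8.494 - 0 = 8.494 V
Step 2 — R_th: zero the source — replace V1 by a short circuit (node 2 merges into node 0) — and find the resistance seen between A (node 1) and B (node 0).
Reduce the network between node 1 (A) and node 0 (B) by series/parallel combination:
  Rp1 = R1 ‖ R2 ‖ R3 (parallel, all between nodes 0 and 1) = 1/(1/30 + 1/82 + 1/75) = 16.99 Ω
R_th = 16.99 Ω

Final answer: V_th = 8.494 V, R_th = 16.99 Ω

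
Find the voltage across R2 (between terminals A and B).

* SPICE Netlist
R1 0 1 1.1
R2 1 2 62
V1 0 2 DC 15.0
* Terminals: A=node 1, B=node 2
R1 and R2 are in series across V1 (node 0 → node 1 → node 2), and the output A–B is taken across R2, so this is a voltage divider.
Series current: I = V1/(R1 + R2) = 15/(1.1 + 62) = 15/63.1 = 0.2377 A
V_R2 = I × R2 = V1 × R2/(R1 + R2) = 15 × 62/63.1 = 14.74 V

Final answer: 14.74 V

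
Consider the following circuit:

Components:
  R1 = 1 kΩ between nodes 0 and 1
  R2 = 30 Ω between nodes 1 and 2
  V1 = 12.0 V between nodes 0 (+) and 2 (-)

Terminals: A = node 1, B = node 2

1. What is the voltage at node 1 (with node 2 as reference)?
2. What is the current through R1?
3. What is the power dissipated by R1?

Nodal analysis, taking node 2 as the 0 V reference.
Source V1 fixes V_0 = 12 V.
KCL at each unknown node (sum of currents leaving = 0; resistances in Ω):
  Node 1: (V_1 - 12)/1000 + (V_1 - 0)/30 = 0
Collecting terms: 0.03433 × V_1 = 0.012  =>  V_1 = 0.3495 V
Part 1:
  Read off the nodal solution: V_1 = 0.3495 V
Part 2:
  I_R1 = (V_0 - V_1)/R1 = (12 - 0.3495)/1000 = 0.01165 A
  Magnitude: I_R1 = 0.01165 A
Part 3:
  I_R1 = (V_0 - V_1)/R1 = (12 - 0.3495)/1000 = 0.01165 A
  P_R1 = I_R1² × R1 = (0.01165)² × 1000 = 0.1357 W

Final answers:
1. V_1 = 0.3495 V
2. I_R1 = 0.01165 A
3. P_R1 = 0.1357 W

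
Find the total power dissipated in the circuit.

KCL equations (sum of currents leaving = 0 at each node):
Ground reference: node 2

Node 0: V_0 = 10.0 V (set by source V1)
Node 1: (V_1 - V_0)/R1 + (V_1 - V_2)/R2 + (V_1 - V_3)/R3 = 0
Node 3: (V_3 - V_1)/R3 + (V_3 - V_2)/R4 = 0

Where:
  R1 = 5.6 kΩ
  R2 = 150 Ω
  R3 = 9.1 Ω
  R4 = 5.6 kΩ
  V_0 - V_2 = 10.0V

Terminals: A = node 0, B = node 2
Nodal analysis, taking node 2 as the 0 V reference.
Source V1 fixes V_0 = 10 V.
KCL at each unknown node (sum of currents leaving = 0; resistances in Ω):
  Node 1: (V_1 - 10)/5600 + (V_1 - 0)/150 + (V_1 - V_3)/9.1 = 0
  Node 3: (V_3 - V_1)/9.1 + (V_3 - 0)/5600 = 0
Collecting terms (coefficients in siemens):
  0.1167·V_1 - 0.1099·V_3 = 0.001786
  0.1101·V_3 - 0.1099·V_1 = 0
Determinant D = (0.1167)(0.1101) - (-0.1099)(-0.1099) = 0.0007731
V_1 = [(0.001786)(0.1101) - (-0.1099)(0)]/D = 0.2542 V
V_3 = [(0.1167)(0) - (0.001786)(-0.1099)]/D = 0.2538 V
Power in each resistor, P = (ΔV)²/R:
  P_R1 = (10 - 0.2542)²/5600 = 0.01696 W
  P_R2 = (0.2542 - 0)²/150 = 0.0004309 W
  P_R3 = (0.2542 - 0.2538)²/9.1 = 0.0000000187 W
  P_R4 = (0 - 0.2538)²/5600 = 0.00001151 W
P_total = P_R1 + P_R2 + P_R3 + P_R4 = 0.0174 W

Final answer: 0.0174 W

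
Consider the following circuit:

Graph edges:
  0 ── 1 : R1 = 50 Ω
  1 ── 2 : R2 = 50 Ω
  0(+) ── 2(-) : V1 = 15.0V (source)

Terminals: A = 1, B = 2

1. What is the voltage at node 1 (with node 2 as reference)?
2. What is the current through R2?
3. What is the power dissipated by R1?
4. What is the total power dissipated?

Nodal analysis, taking node 2 as the 0 V reference.
Source V1 fixes V_0 = 15 V.
KCL at each unknown node (sum of currents leaving = 0; resistances in Ω):
  Node 1: (V_1 - 15)/50 + (V_1 - 0)/50 = 0
Collecting terms: 0.04 × V_1 = 0.3  =>  V_1 = 7.5 V
Part 1:
  Read off the nodal solution: V_1 = 7.5 V
Part 2:
  I_R2 = (V_1 - V_2)/R2 = (7.5 - 0)/50 = 0.15 A
  Magnitude: I_R2 = 0.15 A
Part 3:
  I_R1 = (V_0 - V_1)/R1 = (15 - 7.5)/50 = 0.15 A
  P_R1 = I_R1² × R1 = (0.15)² × 50 = 1.125 W
Part 4:
  Power in each resistor, P = (ΔV)²/R:
    P_R1 = (15 - 7.5)²/50 = 1.125 W
    P_R2 = (7.5 - 0)²/50 = 1.125 W
  P_total = P_R1 + P_R2 = 2.25 W

Final answers:
1. V_1 = 7.5 V
2. I_R2 = 0.15 A
3. P_R1 = 1.125 W
4. P_total = 2.25 W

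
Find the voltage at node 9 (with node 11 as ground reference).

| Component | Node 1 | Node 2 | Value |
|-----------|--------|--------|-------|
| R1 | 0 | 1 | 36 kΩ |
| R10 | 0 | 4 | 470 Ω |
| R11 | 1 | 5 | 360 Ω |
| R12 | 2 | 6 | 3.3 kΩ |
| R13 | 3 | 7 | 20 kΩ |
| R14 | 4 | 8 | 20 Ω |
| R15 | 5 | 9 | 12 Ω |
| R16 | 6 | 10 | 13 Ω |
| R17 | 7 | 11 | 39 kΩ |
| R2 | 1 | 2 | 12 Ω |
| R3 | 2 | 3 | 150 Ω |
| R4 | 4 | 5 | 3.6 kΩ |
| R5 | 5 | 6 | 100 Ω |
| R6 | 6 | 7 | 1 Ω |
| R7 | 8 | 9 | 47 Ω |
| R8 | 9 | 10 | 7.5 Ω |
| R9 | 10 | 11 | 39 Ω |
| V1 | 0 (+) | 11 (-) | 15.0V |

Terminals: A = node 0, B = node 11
Nodal analysis, taking node 11 as the 0 V reference.
Source V1 fixes V_0 = 15 V.
KCL at each unknown node (sum of currents leaving = 0; resistances in Ω):
  Node 1: (V_1 - 15)/36000 + (V_1 - V_2)/12 + (V_1 - V_5)/360 = 0
  Node 2: (V_2 - V_1)/12 + (V_2 - V_3)/150 + (V_2 - V_6)/3300 = 0
  Node 3: (V_3 - V_2)/150 + (V_3 - V_7)/20000 = 0
  Node 4: (V_4 - V_5)/3600 + (V_4 - 15)/470 + (V_4 - V_8)/20 = 0
  Node 5: (V_5 - V_4)/3600 + (V_5 - V_6)/100 + (V_5 - V_1)/360 + (V_5 - V_9)/12 = 0
  Node 6: (V_6 - V_5)/100 + (V_6 - V_7)/1 + (V_6 - V_2)/3300 + (V_6 - V_10)/13 = 0
  Node 7: (V_7 - V_6)/1 + (V_7 - V_3)/20000 + (V_7 - 0)/39000 = 0
  Node 8: (V_8 - V_9)/47 + (V_8 - V_4)/20 = 0
  Node 9: (V_9 - V_8)/47 + (V_9 - V_10)/7.5 + (V_9 - V_5)/12 = 0
  Node 10: (V_10 - V_9)/7.5 + (V_10 - 0)/39 + (V_10 - V_6)/13 = 0
Collecting terms (coefficients in siemens):
  0.08614·V_1 - 0.08333·V_2 - 0.002778·V_5 = 0.0004167
  0.0903·V_2 - 0.08333·V_1 - 0.006667·V_3 - 0.000303·V_6 = 0
  0.006717·V_3 - 0.006667·V_2 - 0.00005·V_7 = 0
  0.05241·V_4 - 0.0002778·V_5 - 0.05·V_8 = 0.03191
  0.09639·V_5 - 0.002778·V_1 - 0.0002778·V_4 - 0.01·V_6 - 0.08333·V_9 = 0
  1.087·V_6 - 0.000303·V_2 - 0.01·V_5 - 1·V_7 - 0.07692·V_10 = 0
  1·V_7 - 0.00005·V_3 - 1·V_6 = 0
  0.07128·V_8 - 0.05·V_4 - 0.02128·V_9 = 0
  0.2379·V_9 - 0.08333·V_5 - 0.02128·V_8 - 0.1333·V_10 = 0
  0.2359·V_10 - 0.07692·V_6 - 0.1333·V_9 = 0
Solving these 10 simultaneous equations (Gaussian elimination) gives:
  V_1 = 1.297 V, V_2 = 1.296 V, V_3 = 1.294 V, V_4 = 2.896 V
  V_5 = 1.193 V, V_6 = 1.039 V, V_7 = 1.039 V, V_8 = 2.39 V
  V_9 = 1.202 V, V_10 = 1.018 V
The requested potential is V_9 = 1.202 V.

Final answer: V_9 = 1.202 V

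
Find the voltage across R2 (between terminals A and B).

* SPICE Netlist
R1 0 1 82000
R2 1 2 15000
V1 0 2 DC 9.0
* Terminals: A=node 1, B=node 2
R1 and R2 are in series across V1 (node 0 → node 1 → node 2), and the output A–B is taken across R2, so this is a voltage divider.
Series current: I = V1/(R1 + R2) = 9/(82000 + 15000) = 9/97000 = 0.00009278 A
V_R2 = I × R2 = V1 × R2/(R1 + R2) = 9 × 15000/97000 = 1.392 V

Final answer: 1.392 V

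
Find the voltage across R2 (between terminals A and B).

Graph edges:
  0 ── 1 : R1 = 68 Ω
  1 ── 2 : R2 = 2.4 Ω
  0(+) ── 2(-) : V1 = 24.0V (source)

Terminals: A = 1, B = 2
R1 and R2 are in series across V1 (node 0 → node 1 → node 2), and the output A–B is taken across R2, so this is a voltage divider.
Series current: I = V1/(R1 + R2) = 24/(68 + 2.4) = 24/70.4 = 0.3409 A
V_R2 = I × R2 = V1 × R2/(R1 + R2) = 24 × 2.4/70.4 = 0.8182 V

Final answer: 0.8182 V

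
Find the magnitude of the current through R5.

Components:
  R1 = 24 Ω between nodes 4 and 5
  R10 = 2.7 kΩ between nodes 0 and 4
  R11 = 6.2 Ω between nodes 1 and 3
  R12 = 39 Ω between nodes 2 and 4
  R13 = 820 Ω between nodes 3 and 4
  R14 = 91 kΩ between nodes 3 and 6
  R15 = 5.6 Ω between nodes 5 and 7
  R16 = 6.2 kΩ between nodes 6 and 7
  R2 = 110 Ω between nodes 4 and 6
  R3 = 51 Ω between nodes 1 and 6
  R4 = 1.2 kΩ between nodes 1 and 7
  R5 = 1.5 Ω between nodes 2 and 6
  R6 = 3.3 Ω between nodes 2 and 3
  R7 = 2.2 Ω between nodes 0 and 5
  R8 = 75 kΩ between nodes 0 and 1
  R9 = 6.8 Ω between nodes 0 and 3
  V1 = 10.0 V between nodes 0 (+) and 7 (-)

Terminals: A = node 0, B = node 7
Nodal analysis, taking node 7 as the 0 V reference.
Source V1 fixes V_0 = 10 V.
KCL at each unknown node (sum of currents leaving = 0; resistances in Ω):
  Node 1: (V_1 - V_6)/51 + (V_1 - 0)/1200 + (V_1 - 10)/75000 + (V_1 - V_3)/6.2 = 0
  Node 2: (V_2 - V_6)/1.5 + (V_2 - V_3)/3.3 + (V_2 - V_4)/39 = 0
  Node 3: (V_3 - V_2)/3.3 + (V_3 - 10)/6.8 + (V_3 - V_1)/6.2 + (V_3 - V_4)/820 + (V_3 - V_6)/91000 = 0
  Node 4: (V_4 - V_5)/24 + (V_4 - V_6)/110 + (V_4 - 10)/2700 + (V_4 - V_2)/39 + (V_4 - V_3)/820 = 0
  Node 5: (V_5 - V_4)/24 + (V_5 - 10)/2.2 + (V_5 - 0)/5.6 = 0
  Node 6: (V_6 - V_4)/110 + (V_6 - V_1)/51 + (V_6 - V_2)/1.5 + (V_6 - V_3)/91000 + (V_6 - 0)/6200 = 0
Collecting terms (coefficients in siemens):
  0.1817·V_1 - 0.1613·V_3 - 0.01961·V_6 = 0.0001333
  0.9953·V_2 - 0.303·V_3 - 0.02564·V_4 - 0.6667·V_6 = 0
  0.6126·V_3 - 0.1613·V_1 - 0.303·V_2 - 0.00122·V_4 - 0.00001099·V_6 = 1.471
  0.07799·V_4 - 0.02564·V_2 - 0.00122·V_3 - 0.04167·V_5 - 0.009091·V_6 = 0.003704
  0.6748·V_5 - 0.04167·V_4 = 4.545
  0.6955·V_6 - 0.01961·V_1 - 0.6667·V_2 - 0.00001099·V_3 - 0.009091·V_4 = 0
Solving these 6 simultaneous equations (Gaussian elimination) gives:
  V_1 = 9.581 V, V_2 = 9.505 V, V_3 = 9.641 V, V_4 = 8.302 V
  V_5 = 7.249 V, V_6 = 9.489 V
I_R5 = (V_2 - V_6)/R5 = (9.505 - 9.489)/1.5 = 0.01052 A
|I_R5| = 0.01052 A

Final answer: |I_R5| = 0.01052 A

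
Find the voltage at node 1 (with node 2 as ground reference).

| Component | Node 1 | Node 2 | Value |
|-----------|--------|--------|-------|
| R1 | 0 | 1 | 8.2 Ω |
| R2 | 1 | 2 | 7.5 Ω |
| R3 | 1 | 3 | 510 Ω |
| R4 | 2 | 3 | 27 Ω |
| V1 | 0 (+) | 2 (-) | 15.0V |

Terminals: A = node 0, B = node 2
Nodal analysis, taking node 2 as the 0 V reference.
Source V1 fixes V_0 = 15 V.
KCL at each unknown node (sum of currents leaving = 0; resistances in Ω):
  Node 1: (V_1 - 15)/8.2 + (V_1 - 0)/7.5 + (V_1 - V_3)/510 = 0
  Node 3: (V_3 - V_1)/510 + (V_3 - 0)/27 = 0
Collecting terms (coefficients in siemens):
  0.2572·V_1 - 0.001961·V_3 = 1.829
  0.039·V_3 - 0.001961·V_1 = 0
Determinant D = (0.2572)(0.039) - (-0.001961)(-0.001961) = 0.01003
V_1 = [(1.829)(0.039) - (-0.001961)(0)]/D = 7.114 V
V_3 = [(0.2572)(0) - (1.829)(-0.001961)]/D = 0.3577 V
The requested potential is V_1 = 7.114 V.

Final answer: V_1 = 7.114 V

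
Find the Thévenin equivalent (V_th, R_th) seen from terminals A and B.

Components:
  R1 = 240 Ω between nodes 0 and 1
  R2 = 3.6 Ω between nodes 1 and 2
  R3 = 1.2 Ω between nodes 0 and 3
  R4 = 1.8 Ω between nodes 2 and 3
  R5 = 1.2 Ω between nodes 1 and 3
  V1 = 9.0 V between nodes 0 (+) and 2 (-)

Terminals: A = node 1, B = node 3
Step 1 — V_th is the open-circuit voltage V_A - V_B (nothing connected across the terminals).
Nodal analysis, taking node 2 as the 0 V reference.
Source V1 fixes V_0 = 9 V.
KCL at each unknown node (sum of currents leaving = 0; resistances in Ω):
  Node 1: (V_1 - 9)/240 + (V_1 - 0)/3.6 + (V_1 - V_3)/1.2 = 0
  Node 3: (V_3 - 9)/1.2 + (V_3 - 0)/1.8 + (V_3 - V_1)/1.2 = 0
Collecting terms (coefficients in siemens):
  1.115·V_1 - 0.8333·V_3 = 0.0375
  2.222·V_3 - 0.8333·V_1 = 7.5
Determinant D = (1.115)(2.222) - (-0.8333)(-0.8333) = 1.784
V_1 = [(0.0375)(2.222) - (-0.8333)(7.5)]/D = 3.55 V
V_3 = [(1.115)(7.5) - (0.0375)(-0.8333)]/D = 4.706 V
V_th = V_1 - V_3 = 3.55 - 4.706 = -1.156 V
Step 2 — R_th: zero the source — replace V1 by a short circuit (node 2 merges into node 0) — and find the resistance seen between A (node 1) and B (node 3).
Reduce the network between node 1 (A) and node 3 (B) by series/parallel combination:
  Rp1 = R1 ‖ R2 (parallel, both between nodes 0 and 1) = 1/(1/240 + 1/3.6) = 3.547 Ω
  Rp2 = R3 ‖ R4 (parallel, both between nodes 0 and 3) = 1/(1/1.2 + 1/1.8) = 0.72 Ω
  Rs1 = Rp1 + Rp2 (series, joined only at node 0) = 3.547 + 0.72 = 4.267 Ω
  Rp3 = R5 ‖ Rs1 (parallel, both between nodes 1 and 3) = 1/(1/1.2 + 1/4.267) = 0.9366 Ω
R_th = 0.9366 Ω

Final answer: V_th = -1.156 V, R_th = 0.9366 Ω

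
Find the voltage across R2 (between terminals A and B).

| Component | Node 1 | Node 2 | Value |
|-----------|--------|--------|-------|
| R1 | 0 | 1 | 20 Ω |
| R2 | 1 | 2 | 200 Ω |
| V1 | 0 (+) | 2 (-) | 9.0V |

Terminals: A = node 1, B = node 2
R1 and R2 are in series across V1 (node 0 → node 1 → node 2), and the output A–B is taken across R2, so this is a voltage divider.
Series current: I = V1/(R1 + R2) = 9/(20 + 200) = 9/220 = 0.04091 A
V_R2 = I × R2 = V1 × R2/(R1 + R2) = 9 × 200/220 = 8.182 V

Final answer: 8.182 V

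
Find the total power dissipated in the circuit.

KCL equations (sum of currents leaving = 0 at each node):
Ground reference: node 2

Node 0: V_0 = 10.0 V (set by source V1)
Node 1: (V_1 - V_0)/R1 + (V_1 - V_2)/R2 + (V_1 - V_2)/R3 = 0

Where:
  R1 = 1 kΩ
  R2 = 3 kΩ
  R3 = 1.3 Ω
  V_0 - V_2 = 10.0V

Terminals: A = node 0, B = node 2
Nodal analysis, taking node 2 as the 0 V reference.
Source V1 fixes V_0 = 10 V.
KCL at each unknown node (sum of currents leaving = 0; resistances in Ω):
  Node 1: (V_1 - 10)/1000 + (V_1 - 0)/3000 + (V_1 - 0)/1.3 = 0
Collecting terms: 0.7706 × V_1 = 0.01  =>  V_1 = 0.01298 V
Power in each resistor, P = (ΔV)²/R:
  P_R1 = (10 - 0.01298)²/1000 = 0.09974 W
  P_R2 = (0.01298 - 0)²/3000 = 0.00000005614 W
  P_R3 = (0.01298 - 0)²/1.3 = 0.0001296 W
P_total = P_R1 + P_R2 + P_R3 = 0.09987 W

Final answer: 0.09987 W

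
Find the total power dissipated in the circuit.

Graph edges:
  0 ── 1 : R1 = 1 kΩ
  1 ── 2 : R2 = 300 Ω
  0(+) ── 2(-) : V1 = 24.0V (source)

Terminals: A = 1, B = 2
Nodal analysis, taking node 2 as the 0 V reference.
Source V1 fixes V_0 = 24 V.
KCL at each unknown node (sum of currents leaving = 0; resistances in Ω):
  Node 1: (V_1 - 24)/1000 + (V_1 - 0)/300 = 0
Collecting terms: 0.004333 × V_1 = 0.024  =>  V_1 = 5.538 V
Power in each resistor, P = (ΔV)²/R:
  P_R1 = (24 - 5.538)²/1000 = 0.3408 W
  P_R2 = (5.538 - 0)²/300 = 0.1022 W
P_total = P_R1 + P_R2 = 0.4431 W

Final answer: 0.4431 W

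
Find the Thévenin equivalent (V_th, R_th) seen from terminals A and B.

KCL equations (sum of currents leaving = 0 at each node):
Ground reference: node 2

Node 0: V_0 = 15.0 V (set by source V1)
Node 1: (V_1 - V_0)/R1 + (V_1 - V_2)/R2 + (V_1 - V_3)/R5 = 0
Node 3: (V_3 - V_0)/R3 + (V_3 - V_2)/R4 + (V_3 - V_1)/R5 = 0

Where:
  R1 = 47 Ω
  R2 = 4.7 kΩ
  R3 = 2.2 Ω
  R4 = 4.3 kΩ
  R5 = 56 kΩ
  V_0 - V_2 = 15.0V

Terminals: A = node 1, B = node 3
Step 1 — V_th is the open-circuit voltage V_A - V_B (nothing connected across the terminals).
Nodal analysis, taking node 2 as the 0 V reference.
Source V1 fixes V_0 = 15 V.
KCL at each unknown node (sum of currents leaving = 0; resistances in Ω):
  Node 1: (V_1 - 15)/47 + (V_1 - 0)/4700 + (V_1 - V_3)/56000 = 0
  Node 3: (V_3 - 15)/2.2 + (V_3 - 0)/4300 + (V_3 - V_1)/56000 = 0
Collecting terms (coefficients in siemens):
  0.02151·V_1 - 0.00001786·V_3 = 0.3191
  0.4548·V_3 - 0.00001786·V_1 = 6.818
Determinant D = (0.02151)(0.4548) - (-0.00001786)(-0.00001786) = 0.009781
V_1 = [(0.3191)(0.4548) - (-0.00001786)(6.818)]/D = 14.85 V
V_3 = [(0.02151)(6.818) - (0.3191)(-0.00001786)]/D = 14.99 V
V_th = V_1 - V_3 = 14.85 - 14.99 = -0.1407 V
Step 2 — R_th: zero the source — replace V1 by a short circuit (node 2 merges into node 0) — and find the resistance seen between A (node 1) and B (node 3).
Reduce the network between node 1 (A) and node 3 (B) by series/parallel combination:
  Rp1 = R1 ‖ R2 (parallel, both between nodes 0 and 1) = 1/(1/47 + 1/4700) = 46.53 Ω
  Rp2 = R3 ‖ R4 (parallel, both between nodes 0 and 3) = 1/(1/2.2 + 1/4300) = 2.199 Ω
  Rs1 = Rp1 + Rp2 (series, joined only at node 0) = 46.53 + 2.199 = 48.73 Ω
  Rp3 = R5 ‖ Rs1 (parallel, both between nodes 1 and 3) = 1/(1/56000 + 1/48.73) = 48.69 Ω
R_th = 48.69 Ω

Final answer: V_th = -0.1407 V, R_th = 48.69 Ω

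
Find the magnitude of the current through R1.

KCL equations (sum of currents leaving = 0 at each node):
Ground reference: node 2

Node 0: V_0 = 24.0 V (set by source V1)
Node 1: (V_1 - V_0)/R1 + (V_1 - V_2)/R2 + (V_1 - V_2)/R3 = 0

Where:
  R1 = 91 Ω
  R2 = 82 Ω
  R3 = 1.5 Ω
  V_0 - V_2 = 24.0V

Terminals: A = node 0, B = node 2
Nodal analysis, taking node 2 as the 0 V reference.
Source V1 fixes V_0 = 24 V.
KCL at each unknown node (sum of currents leaving = 0; resistances in Ω):
  Node 1: (V_1 - 24)/91 + (V_1 - 0)/82 + (V_1 - 0)/1.5 = 0
Collecting terms: 0.6899 × V_1 = 0.2637  =>  V_1 = 0.3823 V
I_R1 = (V_0 - V_1)/R1 = (24 - 0.3823)/91 = 0.2595 A
|I_R1| = 0.2595 A

Final answer: |I_R1| = 0.2595 A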